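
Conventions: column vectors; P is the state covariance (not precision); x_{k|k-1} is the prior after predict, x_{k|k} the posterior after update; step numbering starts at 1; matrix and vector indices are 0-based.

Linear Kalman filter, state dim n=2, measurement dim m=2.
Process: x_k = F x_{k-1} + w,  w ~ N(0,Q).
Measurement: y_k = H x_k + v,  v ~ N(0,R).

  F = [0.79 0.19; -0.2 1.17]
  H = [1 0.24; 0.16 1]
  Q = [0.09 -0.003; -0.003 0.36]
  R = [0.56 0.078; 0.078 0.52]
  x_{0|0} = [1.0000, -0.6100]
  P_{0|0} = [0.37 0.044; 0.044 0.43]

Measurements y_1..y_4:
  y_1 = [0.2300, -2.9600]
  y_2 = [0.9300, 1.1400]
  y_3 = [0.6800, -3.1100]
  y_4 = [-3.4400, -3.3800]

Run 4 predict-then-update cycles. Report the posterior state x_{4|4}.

step 1: x^-=[0.6741, -0.9137]  P^-=[0.3496 0.0731; 0.0731 0.9428]  S=[0.9991 0.4362; 0.4362 1.4952]  K=[0.3780 -0.0239; 0.0240 0.6314]  nu=[-0.2248, -2.1542]  x^+=[0.6407, -2.2792]  P^+=[0.2139 -0.0172; -0.0172 0.3330]
step 2: x^-=[0.0731, -2.7948]  P^-=[0.2304 0.0220; 0.0220 0.8324]  S=[0.8489 0.3374; 0.3374 1.3653]  K=[0.2889 -0.0283; 0.0198 0.6073]  nu=[1.5277, 3.9231]  x^+=[0.4033, -0.3819]  P^+=[0.1640 -0.0184; -0.0184 0.3203]
step 3: x^-=[0.2461, -0.5275]  P^-=[0.1984 0.0260; 0.0260 0.8137]  S=[0.8177 0.3320; 0.3320 1.3470]  K=[0.2587 -0.0209; 0.0268 0.6005]  nu=[0.5605, -2.6219]  x^+=[0.4459, -2.0870]  P^+=[0.1466 -0.0142; -0.0142 0.3166]
step 4: x^-=[-0.0442, -2.5309]  P^-=[0.1887 0.0317; 0.0317 0.8059]  S=[0.8103 0.3345; 0.3345 1.3409]  K=[0.2488 -0.0159; 0.0313 0.5970]  nu=[-2.7883, -0.8420]  x^+=[-0.7246, -3.1210]  P^+=[0.1408 -0.0114; -0.0114 0.3147]

x_post = [-0.7246, -3.1210]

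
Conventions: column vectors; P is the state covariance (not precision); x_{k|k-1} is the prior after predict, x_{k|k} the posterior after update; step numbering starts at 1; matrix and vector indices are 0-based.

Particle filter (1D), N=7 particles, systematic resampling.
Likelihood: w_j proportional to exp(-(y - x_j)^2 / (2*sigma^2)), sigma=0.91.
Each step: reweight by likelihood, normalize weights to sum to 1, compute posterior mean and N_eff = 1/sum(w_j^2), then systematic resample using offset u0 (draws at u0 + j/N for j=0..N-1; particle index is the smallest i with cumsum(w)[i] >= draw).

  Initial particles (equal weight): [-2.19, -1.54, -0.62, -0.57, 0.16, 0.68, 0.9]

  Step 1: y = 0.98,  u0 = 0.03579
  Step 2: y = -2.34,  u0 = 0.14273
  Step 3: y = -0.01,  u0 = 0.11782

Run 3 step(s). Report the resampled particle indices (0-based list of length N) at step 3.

resampled_idx = [0, 1, 2, 3, 4, 5, 6]

step 1: w=[0.0008, 0.0070, 0.0692, 0.0761, 0.2163, 0.3074, 0.3233]  mean=0.4359  Neff=3.9000  idx=[2, 4, 4, 5, 5, 6, 6]
step 2: w=[0.7443, 0.1020, 0.1020, 0.0180, 0.0180, 0.0078, 0.0078]  mean=-0.3902  Neff=1.7376  idx=[0, 0, 0, 0, 0, 2, 6]
step 3: w=[0.1431, 0.1431, 0.1431, 0.1431, 0.1431, 0.1760, 0.1086]  mean=-0.3176  Neff=6.8905  idx=[0, 1, 2, 3, 4, 5, 6]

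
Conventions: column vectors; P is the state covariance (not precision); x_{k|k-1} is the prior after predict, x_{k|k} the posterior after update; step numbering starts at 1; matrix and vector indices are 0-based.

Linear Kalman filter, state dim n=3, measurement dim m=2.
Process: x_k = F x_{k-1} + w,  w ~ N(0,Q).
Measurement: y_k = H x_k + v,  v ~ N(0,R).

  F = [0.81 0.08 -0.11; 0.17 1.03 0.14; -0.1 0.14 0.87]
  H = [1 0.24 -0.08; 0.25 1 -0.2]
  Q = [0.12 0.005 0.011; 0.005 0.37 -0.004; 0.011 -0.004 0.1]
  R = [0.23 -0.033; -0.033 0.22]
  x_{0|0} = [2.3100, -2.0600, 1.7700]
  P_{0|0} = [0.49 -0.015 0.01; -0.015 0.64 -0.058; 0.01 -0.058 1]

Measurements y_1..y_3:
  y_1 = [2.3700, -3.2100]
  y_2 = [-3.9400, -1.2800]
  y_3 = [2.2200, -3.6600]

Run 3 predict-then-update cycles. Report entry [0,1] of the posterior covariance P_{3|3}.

step 1: x^-=[1.5116, -1.4813, 1.0205]  P^-=[0.4550 0.1040 -0.1148; 0.1040 1.0612 0.1512; -0.1148 0.1512 0.8589]  S=[0.8141 0.4653; 0.4653 1.3470]  K=[0.6214 -0.0360; -0.0284 0.7945; -0.1993 0.0322]  nu=[1.2956, -1.9025]  x^+=[2.3851, -3.0296, 0.7010]  P^+=[0.1597 -0.0734 -0.0251; -0.0734 0.2313 0.1862; -0.0251 0.1862 0.8311]
step 2: x^-=[1.6124, -2.6169, -0.0528]  P^-=[0.2280 -0.0503 -0.0945; -0.0503 0.6631 0.3008; -0.0945 0.3008 0.7870]  S=[0.4806 0.1247; 0.1247 0.7928]  K=[0.4760 -0.0426; -0.0175 0.7474; -0.2258 0.1866]  nu=[-4.9286, 0.9232]  x^+=[-0.7730, -1.8404, 1.2322]  P^+=[0.1227 -0.0655 -0.0488; -0.0655 0.2233 0.2098; -0.0488 0.2098 0.7454]
step 3: x^-=[-0.9089, -1.8545, 0.8916]  P^-=[0.2075 -0.0528 -0.0982; -0.0528 0.6603 0.3077; -0.0982 0.3077 0.7312]  S=[0.4588 0.1153; 0.1153 0.7829]  K=[0.4525 -0.0427; -0.0117 0.7497; -0.2333 0.2092]  nu=[3.6453, -1.3999]  x^+=[0.8004, -2.9468, -0.2516]  P^+=[0.1166 -0.0644 -0.0549; -0.0644 0.2223 0.2041; -0.0549 0.2041 0.6833]

P_post[0,1] = -0.0644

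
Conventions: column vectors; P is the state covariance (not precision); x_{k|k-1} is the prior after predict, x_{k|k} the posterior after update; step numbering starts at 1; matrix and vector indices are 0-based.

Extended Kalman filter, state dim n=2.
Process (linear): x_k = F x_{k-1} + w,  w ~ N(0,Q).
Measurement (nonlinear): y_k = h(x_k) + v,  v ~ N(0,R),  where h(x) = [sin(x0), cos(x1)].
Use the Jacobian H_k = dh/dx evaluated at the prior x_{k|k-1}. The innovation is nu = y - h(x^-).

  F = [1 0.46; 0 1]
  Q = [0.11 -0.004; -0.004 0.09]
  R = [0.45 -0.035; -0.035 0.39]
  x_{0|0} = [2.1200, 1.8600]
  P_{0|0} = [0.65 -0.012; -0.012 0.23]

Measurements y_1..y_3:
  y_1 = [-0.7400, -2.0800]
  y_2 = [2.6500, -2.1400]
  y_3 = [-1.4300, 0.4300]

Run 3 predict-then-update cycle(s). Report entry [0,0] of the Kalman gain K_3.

K[0,0] = 0.5777

step 1: x^-=[2.9756, 1.8600]  P^-=[0.7976 0.0898; 0.0898 0.3200]  H_jac=[-0.9863 0.0000; 0.0000 -0.9585]  S=[1.2259 0.0499; 0.0499 0.6840]  K=[-0.6385 -0.0793; -0.0542 -0.4445]  nu=[-0.9052, -1.7948]  x^+=[3.6959, 2.7068]  P^+=[0.2885 0.0089; 0.0089 0.1789]
step 2: x^-=[4.9410, 2.7068]  P^-=[0.4446 0.0872; 0.0872 0.2689]  H_jac=[0.2266 0.0000; 0.0000 -0.4212]  S=[0.4728 -0.0433; -0.0433 0.4377]  K=[0.2073 -0.0634; 0.0183 -0.2570]  nu=[3.6240, -1.2331]  x^+=[5.7703, 3.0898]  P^+=[0.4214 0.0759; 0.0759 0.2394]
step 3: x^-=[7.1916, 3.0898]  P^-=[0.6519 0.1821; 0.1821 0.3294]  H_jac=[0.6150 0.0000; 0.0000 -0.0518]  S=[0.6966 -0.0408; -0.0408 0.3909]  K=[0.5777 0.0362; 0.1592 -0.0270]  nu=[-2.2185, 1.4287]  x^+=[5.9617, 2.6980]  P^+=[0.4206 0.1180; 0.1180 0.3111]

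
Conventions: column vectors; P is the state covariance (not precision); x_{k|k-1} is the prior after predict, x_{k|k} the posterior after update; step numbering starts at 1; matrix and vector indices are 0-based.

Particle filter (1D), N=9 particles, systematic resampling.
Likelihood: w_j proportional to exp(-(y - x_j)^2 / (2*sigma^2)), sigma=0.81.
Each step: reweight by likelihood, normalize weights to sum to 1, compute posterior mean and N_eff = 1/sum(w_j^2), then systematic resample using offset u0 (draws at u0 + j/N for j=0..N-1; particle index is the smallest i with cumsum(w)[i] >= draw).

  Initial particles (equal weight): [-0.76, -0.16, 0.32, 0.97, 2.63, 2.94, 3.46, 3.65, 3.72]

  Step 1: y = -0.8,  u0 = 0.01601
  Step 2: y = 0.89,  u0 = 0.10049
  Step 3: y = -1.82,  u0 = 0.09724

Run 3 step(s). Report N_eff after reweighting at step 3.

N_eff = 3.8788

step 1: w=[0.4525, 0.3316, 0.1742, 0.0416, 0.0001, 0.0000, 0.0000, 0.0000, 0.0000]  mean=-0.3007  Neff=2.8834  idx=[0, 0, 0, 0, 1, 1, 1, 2, 2]
step 2: w=[0.0374, 0.0374, 0.0374, 0.0374, 0.1285, 0.1285, 0.1285, 0.2324, 0.2324]  mean=-0.0266  Neff=6.1275  idx=[2, 4, 5, 6, 7, 7, 7, 8, 8]
step 3: w=[0.4496, 0.1296, 0.1296, 0.1296, 0.0323, 0.0323, 0.0323, 0.0323, 0.0323]  mean=-0.3523  Neff=3.8788  idx=[0, 0, 0, 0, 1, 2, 3, 5, 8]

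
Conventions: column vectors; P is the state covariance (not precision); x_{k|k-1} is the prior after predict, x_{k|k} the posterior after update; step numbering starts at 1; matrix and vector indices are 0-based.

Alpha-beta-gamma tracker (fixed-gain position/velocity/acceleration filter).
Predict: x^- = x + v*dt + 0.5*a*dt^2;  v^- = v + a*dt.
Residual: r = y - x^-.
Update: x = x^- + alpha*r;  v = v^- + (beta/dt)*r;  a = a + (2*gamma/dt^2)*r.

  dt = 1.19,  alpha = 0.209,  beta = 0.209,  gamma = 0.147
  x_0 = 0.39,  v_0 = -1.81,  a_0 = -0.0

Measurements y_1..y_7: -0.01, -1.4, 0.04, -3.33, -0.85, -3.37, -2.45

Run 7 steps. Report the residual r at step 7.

step 1: x_pred=-1.7639  r=1.7539  x^+=-1.3973  v^+=-1.5020  a^+=0.3641
step 2: x_pred=-2.9268  r=1.5268  x^+=-2.6077  v^+=-0.8005  a^+=0.6811
step 3: x_pred=-3.0780  r=3.1180  x^+=-2.4264  v^+=0.5577  a^+=1.3285
step 4: x_pred=-0.8221  r=-2.5079  x^+=-1.3463  v^+=1.6981  a^+=0.8078
step 5: x_pred=1.2464  r=-2.0964  x^+=0.8083  v^+=2.2912  a^+=0.3726
step 6: x_pred=3.7986  r=-7.1686  x^+=2.3003  v^+=1.4755  a^+=-1.1157
step 7: x_pred=3.2662  r=-5.7162  x^+=2.0715  v^+=-0.8561  a^+=-2.3025

resid = -5.7162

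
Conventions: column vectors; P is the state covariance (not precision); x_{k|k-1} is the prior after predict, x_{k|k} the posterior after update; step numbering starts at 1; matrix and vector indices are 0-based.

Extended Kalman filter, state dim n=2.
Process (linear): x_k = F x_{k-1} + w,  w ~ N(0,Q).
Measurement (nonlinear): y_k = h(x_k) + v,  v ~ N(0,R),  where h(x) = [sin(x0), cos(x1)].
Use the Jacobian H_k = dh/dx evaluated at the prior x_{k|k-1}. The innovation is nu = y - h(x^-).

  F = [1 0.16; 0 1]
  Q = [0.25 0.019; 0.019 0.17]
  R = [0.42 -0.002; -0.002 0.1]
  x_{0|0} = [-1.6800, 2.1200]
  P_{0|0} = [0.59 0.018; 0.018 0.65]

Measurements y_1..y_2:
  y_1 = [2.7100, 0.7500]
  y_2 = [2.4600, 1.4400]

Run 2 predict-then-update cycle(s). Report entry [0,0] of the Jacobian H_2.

H_jac[0,0] = 0.9926

step 1: x^-=[-1.3408, 2.1200]  P^-=[0.8624 0.1410; 0.1410 0.8200]  H_jac=[0.2280 0.0000; 0.0000 -0.8529]  S=[0.4648 -0.0294; -0.0294 0.6966]  K=[0.4131 -0.1552; 0.0056 -1.0039]  nu=[3.6837, 1.2720]  x^+=[-0.0163, 0.8638]  P^+=[0.7625 0.0192; 0.0192 0.1177]
step 2: x^-=[0.1219, 0.8638]  P^-=[1.0217 0.0570; 0.0570 0.2877]  H_jac=[0.9926 0.0000; 0.0000 -0.7603]  S=[1.4266 -0.0450; -0.0450 0.2663]  K=[0.7095 -0.0428; 0.0138 -0.8190]  nu=[2.3384, 0.7904]  x^+=[1.7472, 0.2487]  P^+=[0.3003 0.0075; 0.0075 0.1078]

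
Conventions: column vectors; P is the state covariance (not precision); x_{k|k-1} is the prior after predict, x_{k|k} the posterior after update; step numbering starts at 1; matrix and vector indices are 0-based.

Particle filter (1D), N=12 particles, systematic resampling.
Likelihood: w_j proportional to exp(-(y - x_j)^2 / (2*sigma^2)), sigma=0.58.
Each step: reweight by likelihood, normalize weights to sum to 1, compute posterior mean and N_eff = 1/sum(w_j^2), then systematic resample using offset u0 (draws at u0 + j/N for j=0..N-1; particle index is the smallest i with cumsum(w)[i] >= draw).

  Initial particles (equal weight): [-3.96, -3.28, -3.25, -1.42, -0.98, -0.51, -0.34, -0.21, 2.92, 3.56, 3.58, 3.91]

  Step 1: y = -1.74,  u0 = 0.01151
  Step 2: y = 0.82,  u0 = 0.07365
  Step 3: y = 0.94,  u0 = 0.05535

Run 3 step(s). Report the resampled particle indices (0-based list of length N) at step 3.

resampled_idx = [3, 4, 4, 5, 6, 7, 7, 8, 9, 10, 10, 11]

step 1: w=[0.0004, 0.0192, 0.0220, 0.5587, 0.2757, 0.0687, 0.0353, 0.0201, 0.0000, 0.0000, 0.0000, 0.0000]  mean=-1.2507  Neff=2.5292  idx=[1, 3, 3, 3, 3, 3, 3, 3, 4, 4, 4, 5]
step 2: w=[0.0000, 0.0057, 0.0057, 0.0057, 0.0057, 0.0057, 0.0057, 0.0057, 0.0806, 0.0806, 0.0806, 0.7179]  mean=-0.6603  Neff=1.8686  idx=[8, 9, 10, 11, 11, 11, 11, 11, 11, 11, 11, 11]
step 3: w=[0.0102, 0.0102, 0.0102, 0.1077, 0.1077, 0.1077, 0.1077, 0.1077, 0.1077, 0.1077, 0.1077, 0.1077]  mean=-0.5244  Neff=9.5501  idx=[3, 4, 4, 5, 6, 7, 7, 8, 9, 10, 10, 11]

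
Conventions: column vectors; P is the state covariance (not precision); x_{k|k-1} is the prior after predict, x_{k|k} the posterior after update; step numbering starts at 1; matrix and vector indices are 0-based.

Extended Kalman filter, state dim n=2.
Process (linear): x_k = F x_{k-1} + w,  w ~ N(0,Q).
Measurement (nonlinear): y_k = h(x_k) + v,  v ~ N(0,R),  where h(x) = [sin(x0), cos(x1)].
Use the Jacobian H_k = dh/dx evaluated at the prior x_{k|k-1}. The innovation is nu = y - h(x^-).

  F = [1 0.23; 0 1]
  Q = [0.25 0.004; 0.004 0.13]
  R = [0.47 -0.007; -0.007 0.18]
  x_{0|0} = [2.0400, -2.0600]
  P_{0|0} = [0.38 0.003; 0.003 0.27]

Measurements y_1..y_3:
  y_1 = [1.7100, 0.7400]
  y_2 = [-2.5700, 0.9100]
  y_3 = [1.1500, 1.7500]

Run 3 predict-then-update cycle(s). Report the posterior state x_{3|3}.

step 1: x^-=[1.5662, -2.0600]  P^-=[0.6457 0.0691; 0.0691 0.4000]  H_jac=[0.0046 0.0000; 0.0000 0.8827]  S=[0.4700 -0.0067; -0.0067 0.4917]  K=[0.0081 0.1242; 0.0109 0.7183]  nu=[0.7100, 1.2099]  x^+=[1.7222, -1.1832]  P^+=[0.6381 0.0253; 0.0253 0.1464]
step 2: x^-=[1.4500, -1.1832]  P^-=[0.9074 0.0629; 0.0629 0.2764]  H_jac=[0.1205 0.0000; 0.0000 0.9258]  S=[0.4832 0.0000; 0.0000 0.4169]  K=[0.2262 0.1397; 0.0157 0.6138]  nu=[-3.5627, 0.5320]  x^+=[0.7184, -0.9124]  P^+=[0.8746 0.0255; 0.0255 0.1192]
step 3: x^-=[0.5086, -0.9124]  P^-=[1.1426 0.0569; 0.0569 0.2492]  H_jac=[0.8734 0.0000; 0.0000 0.7910]  S=[1.3417 0.0323; 0.0323 0.3359]  K=[0.7423 0.0626; 0.0230 0.5846]  nu=[0.6631, 1.1382]  x^+=[1.0720, -0.2318]  P^+=[0.3989 0.0077; 0.0077 0.1328]

x_post = [1.0720, -0.2318]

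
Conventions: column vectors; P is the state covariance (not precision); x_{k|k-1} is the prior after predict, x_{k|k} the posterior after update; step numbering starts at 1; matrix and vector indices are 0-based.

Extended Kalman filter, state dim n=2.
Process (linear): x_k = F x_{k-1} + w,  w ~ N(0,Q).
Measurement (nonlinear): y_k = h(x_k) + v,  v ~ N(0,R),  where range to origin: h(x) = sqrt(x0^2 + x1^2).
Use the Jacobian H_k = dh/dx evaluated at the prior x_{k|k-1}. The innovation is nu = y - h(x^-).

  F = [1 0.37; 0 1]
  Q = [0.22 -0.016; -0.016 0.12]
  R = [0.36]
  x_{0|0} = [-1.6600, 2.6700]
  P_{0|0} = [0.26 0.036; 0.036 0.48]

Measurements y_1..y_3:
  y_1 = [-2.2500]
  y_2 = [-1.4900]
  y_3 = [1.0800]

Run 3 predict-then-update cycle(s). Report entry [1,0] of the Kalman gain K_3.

K[1,0] = 0.2317

step 1: x^-=[-0.6721, 2.6700]  P^-=[0.5724 0.1976; 0.1976 0.6000]  H_jac=[-0.2441 0.9697]  S=[0.8648]  K=[0.0600; 0.6170]  nu=[-5.0033]  x^+=[-0.9724, -0.4172]  P^+=[0.5692 0.1656; 0.1656 0.2707]
step 2: x^-=[-1.1268, -0.4172]  P^-=[0.9488 0.2497; 0.2497 0.3907]  H_jac=[-0.9378 -0.3472]  S=[1.4042]  K=[-0.6954; -0.2634]  nu=[-2.6915]  x^+=[0.7450, 0.2918]  P^+=[0.2697 -0.0075; -0.0075 0.2933]
step 3: x^-=[0.8529, 0.2918]  P^-=[0.5244 0.0850; 0.0850 0.4133]  H_jac=[0.9462 0.3237]  S=[0.9248]  K=[0.5662; 0.2317]  nu=[0.1785]  x^+=[0.9540, 0.3331]  P^+=[0.2278 -0.0363; -0.0363 0.3637]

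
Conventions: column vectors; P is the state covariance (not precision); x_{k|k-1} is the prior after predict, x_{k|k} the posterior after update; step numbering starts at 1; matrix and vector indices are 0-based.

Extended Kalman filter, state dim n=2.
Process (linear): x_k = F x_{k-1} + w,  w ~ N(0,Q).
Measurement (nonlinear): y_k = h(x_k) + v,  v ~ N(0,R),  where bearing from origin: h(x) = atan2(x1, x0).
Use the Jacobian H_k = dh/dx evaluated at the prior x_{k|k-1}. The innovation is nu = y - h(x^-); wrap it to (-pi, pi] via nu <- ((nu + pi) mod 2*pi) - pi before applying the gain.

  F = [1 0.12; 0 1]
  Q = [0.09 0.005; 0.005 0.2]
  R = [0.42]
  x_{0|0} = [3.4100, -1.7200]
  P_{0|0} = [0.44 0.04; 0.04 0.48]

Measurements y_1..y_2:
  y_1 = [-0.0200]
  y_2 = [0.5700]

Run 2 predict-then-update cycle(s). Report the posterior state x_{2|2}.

x_post = [3.3629, -1.0671]

step 1: x^-=[3.2036, -1.7200]  P^-=[0.5465 0.1026; 0.1026 0.6800]  H_jac=[0.1301 0.2423]  S=[0.4756]  K=[0.2017; 0.3745]  nu=[0.4727]  x^+=[3.2990, -1.5430]  P^+=[0.5272 0.0667; 0.0667 0.6133]
step 2: x^-=[3.1138, -1.5430]  P^-=[0.6420 0.1453; 0.1453 0.8133]  H_jac=[0.1278 0.2578]  S=[0.4941]  K=[0.2418; 0.4620]  nu=[1.0301]  x^+=[3.3629, -1.0671]  P^+=[0.6131 0.0901; 0.0901 0.7079]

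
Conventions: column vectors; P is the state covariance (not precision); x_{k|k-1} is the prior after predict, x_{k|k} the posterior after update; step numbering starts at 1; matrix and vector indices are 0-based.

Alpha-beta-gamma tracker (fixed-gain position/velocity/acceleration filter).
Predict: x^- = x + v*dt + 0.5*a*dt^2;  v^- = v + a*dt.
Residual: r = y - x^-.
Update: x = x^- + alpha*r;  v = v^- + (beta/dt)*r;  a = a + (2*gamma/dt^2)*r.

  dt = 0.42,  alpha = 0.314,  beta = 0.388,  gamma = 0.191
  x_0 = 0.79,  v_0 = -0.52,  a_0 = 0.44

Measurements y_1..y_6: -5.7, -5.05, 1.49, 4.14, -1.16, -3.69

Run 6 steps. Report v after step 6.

v_post = 18.8583

step 1: x_pred=0.6104  r=-6.3104  x^+=-1.3711  v^+=-6.1648  a^+=-13.2254
step 2: x_pred=-5.1268  r=0.0768  x^+=-5.1027  v^+=-11.6486  a^+=-13.0592
step 3: x_pred=-11.1469  r=12.6369  x^+=-7.1789  v^+=-5.4594  a^+=14.3064
step 4: x_pred=-8.2100  r=12.3500  x^+=-4.3321  v^+=11.9584  a^+=41.0507
step 5: x_pred=4.3111  r=-5.4711  x^+=2.5932  v^+=24.1454  a^+=29.2029
step 6: x_pred=15.3100  r=-19.0000  x^+=9.3440  v^+=18.8583  a^+=-11.9421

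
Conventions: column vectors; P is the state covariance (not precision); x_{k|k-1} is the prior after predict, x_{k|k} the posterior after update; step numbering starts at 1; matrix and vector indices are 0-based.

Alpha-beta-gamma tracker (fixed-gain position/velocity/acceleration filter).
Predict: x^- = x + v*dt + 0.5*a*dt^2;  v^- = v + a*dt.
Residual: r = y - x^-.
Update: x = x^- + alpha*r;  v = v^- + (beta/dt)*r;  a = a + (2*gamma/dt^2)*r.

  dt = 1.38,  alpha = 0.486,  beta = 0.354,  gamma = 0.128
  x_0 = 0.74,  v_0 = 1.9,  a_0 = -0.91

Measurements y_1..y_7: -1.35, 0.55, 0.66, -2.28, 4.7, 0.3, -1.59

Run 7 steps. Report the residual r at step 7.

resid = -6.9270

step 1: x_pred=2.4955  r=-3.8455  x^+=0.6266  v^+=-0.3423  a^+=-1.4269
step 2: x_pred=-1.2045  r=1.7545  x^+=-0.3518  v^+=-1.8614  a^+=-1.1911
step 3: x_pred=-4.0546  r=4.7146  x^+=-1.7633  v^+=-2.2957  a^+=-0.5573
step 4: x_pred=-5.4620  r=3.1820  x^+=-3.9156  v^+=-2.2485  a^+=-0.1296
step 5: x_pred=-7.1419  r=11.8419  x^+=-1.3867  v^+=0.6104  a^+=1.4623
step 6: x_pred=0.8480  r=-0.5480  x^+=0.5816  v^+=2.4877  a^+=1.3886
step 7: x_pred=5.3370  r=-6.9270  x^+=1.9705  v^+=2.6271  a^+=0.4575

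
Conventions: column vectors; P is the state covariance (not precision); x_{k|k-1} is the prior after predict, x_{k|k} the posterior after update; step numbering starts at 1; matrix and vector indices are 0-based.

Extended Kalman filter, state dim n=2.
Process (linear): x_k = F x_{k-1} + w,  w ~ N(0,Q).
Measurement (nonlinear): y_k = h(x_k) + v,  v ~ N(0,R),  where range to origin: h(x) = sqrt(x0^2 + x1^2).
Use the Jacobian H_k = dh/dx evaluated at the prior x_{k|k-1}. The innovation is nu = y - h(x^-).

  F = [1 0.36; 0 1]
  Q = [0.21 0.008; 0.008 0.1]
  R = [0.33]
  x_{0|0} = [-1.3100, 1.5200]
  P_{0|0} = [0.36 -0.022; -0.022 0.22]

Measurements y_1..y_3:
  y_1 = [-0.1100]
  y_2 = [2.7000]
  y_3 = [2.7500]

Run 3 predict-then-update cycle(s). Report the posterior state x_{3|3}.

step 1: x^-=[-0.7628, 1.5200]  P^-=[0.5827 0.0652; 0.0652 0.3200]  H_jac=[-0.4485 0.8938]  S=[0.6506]  K=[-0.3121; 0.3947]  nu=[-1.8107]  x^+=[-0.1976, 0.8054]  P^+=[0.5193 0.1453; 0.1453 0.2187]
step 2: x^-=[0.0923, 0.8054]  P^-=[0.8623 0.2321; 0.2321 0.3187]  H_jac=[0.1139 0.9935]  S=[0.7082]  K=[0.4642; 0.4843]  nu=[1.8893]  x^+=[0.9694, 1.7205]  P^+=[0.7097 0.0728; 0.0728 0.1525]
step 3: x^-=[1.5887, 1.7205]  P^-=[0.9919 0.1357; 0.1357 0.2525]  H_jac=[0.6784 0.7347]  S=[1.0581]  K=[0.7302; 0.2624]  nu=[0.4082]  x^+=[1.8868, 1.8276]  P^+=[0.4277 -0.0670; -0.0670 0.1797]

x_post = [1.8868, 1.8276]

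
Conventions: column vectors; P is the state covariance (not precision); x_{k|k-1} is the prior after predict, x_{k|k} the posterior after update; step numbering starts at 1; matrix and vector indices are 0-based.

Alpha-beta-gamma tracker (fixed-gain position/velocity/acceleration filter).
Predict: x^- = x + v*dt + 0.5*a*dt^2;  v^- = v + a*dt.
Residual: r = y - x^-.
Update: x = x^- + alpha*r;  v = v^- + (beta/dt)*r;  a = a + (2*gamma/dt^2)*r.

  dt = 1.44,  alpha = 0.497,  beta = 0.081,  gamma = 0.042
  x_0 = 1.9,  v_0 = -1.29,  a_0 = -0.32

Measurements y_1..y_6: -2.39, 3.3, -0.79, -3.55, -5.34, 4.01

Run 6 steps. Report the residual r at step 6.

step 1: x_pred=-0.2894  r=-2.1006  x^+=-1.3334  v^+=-1.8690  a^+=-0.4051
step 2: x_pred=-4.4447  r=7.7447  x^+=-0.5956  v^+=-2.0167  a^+=-0.0914
step 3: x_pred=-3.5943  r=2.8043  x^+=-2.2006  v^+=-1.9905  a^+=0.0222
step 4: x_pred=-5.0438  r=1.4938  x^+=-4.3014  v^+=-1.8744  a^+=0.0827
step 5: x_pred=-6.9148  r=1.5748  x^+=-6.1321  v^+=-1.6667  a^+=0.1465
step 6: x_pred=-8.3802  r=12.3902  x^+=-2.2223  v^+=-0.7587  a^+=0.6485

resid = 12.3902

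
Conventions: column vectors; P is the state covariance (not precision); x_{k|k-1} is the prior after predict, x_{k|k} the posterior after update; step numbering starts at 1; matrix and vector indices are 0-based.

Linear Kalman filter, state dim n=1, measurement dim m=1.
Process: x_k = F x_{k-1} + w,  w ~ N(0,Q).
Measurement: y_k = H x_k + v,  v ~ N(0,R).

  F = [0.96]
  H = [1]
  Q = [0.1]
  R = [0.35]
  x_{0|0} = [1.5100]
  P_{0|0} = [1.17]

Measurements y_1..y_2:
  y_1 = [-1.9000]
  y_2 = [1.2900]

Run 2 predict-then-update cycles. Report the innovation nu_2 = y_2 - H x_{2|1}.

innov = [2.3776]

step 1: x^-=[1.4496]  P^-=[1.1783]  S=[1.5283]  K=[0.7710]  nu=[-3.3496]  x^+=[-1.1329]  P^+=[0.2698]
step 2: x^-=[-1.0876]  P^-=[0.3487]  S=[0.6987]  K=[0.4991]  nu=[2.3776]  x^+=[0.0990]  P^+=[0.1747]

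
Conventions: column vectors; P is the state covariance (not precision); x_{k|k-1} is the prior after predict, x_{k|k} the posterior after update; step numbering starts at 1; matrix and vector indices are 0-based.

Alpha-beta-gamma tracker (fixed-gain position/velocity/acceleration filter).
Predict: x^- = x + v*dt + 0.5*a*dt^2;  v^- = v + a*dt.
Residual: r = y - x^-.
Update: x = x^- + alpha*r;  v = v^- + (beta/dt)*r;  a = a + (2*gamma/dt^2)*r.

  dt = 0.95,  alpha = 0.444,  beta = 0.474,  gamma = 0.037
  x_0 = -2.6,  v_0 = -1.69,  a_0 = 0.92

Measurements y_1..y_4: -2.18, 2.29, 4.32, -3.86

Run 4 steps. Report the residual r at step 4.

resid = -13.3720

step 1: x_pred=-3.7903  r=1.6103  x^+=-3.0754  v^+=-0.0125  a^+=1.0520
step 2: x_pred=-2.6125  r=4.9025  x^+=-0.4358  v^+=3.4330  a^+=1.4540
step 3: x_pred=3.4817  r=0.8383  x^+=3.8539  v^+=5.2326  a^+=1.5228
step 4: x_pred=9.5120  r=-13.3720  x^+=3.5748  v^+=0.0073  a^+=0.4263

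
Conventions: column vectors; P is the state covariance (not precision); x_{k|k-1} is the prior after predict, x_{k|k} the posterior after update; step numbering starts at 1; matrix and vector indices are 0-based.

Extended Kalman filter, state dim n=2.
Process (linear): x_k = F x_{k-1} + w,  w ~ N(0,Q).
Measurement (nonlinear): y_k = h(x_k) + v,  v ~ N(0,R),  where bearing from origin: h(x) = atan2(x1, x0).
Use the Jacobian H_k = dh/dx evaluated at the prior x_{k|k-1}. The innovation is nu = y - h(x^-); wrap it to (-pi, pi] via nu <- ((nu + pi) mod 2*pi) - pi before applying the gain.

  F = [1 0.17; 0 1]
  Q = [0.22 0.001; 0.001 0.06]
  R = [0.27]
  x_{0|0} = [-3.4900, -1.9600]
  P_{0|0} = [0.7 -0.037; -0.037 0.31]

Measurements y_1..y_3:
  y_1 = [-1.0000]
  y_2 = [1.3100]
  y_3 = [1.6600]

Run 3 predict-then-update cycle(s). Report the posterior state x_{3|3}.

x_post = [-5.3303, -1.4129]

step 1: x^-=[-3.8232, -1.9600]  P^-=[0.9164 0.0167; 0.0167 0.3700]  H_jac=[0.1062 -0.2071]  S=[0.2955]  K=[0.3176; -0.2534]  nu=[1.6679]  x^+=[-3.2935, -2.3826]  P^+=[0.8866 0.0405; 0.0405 0.3510]
step 2: x^-=[-3.6985, -2.3826]  P^-=[1.1305 0.1012; 0.1012 0.4110]  H_jac=[0.1231 -0.1911]  S=[0.2974]  K=[0.4029; -0.2222]  nu=[-2.4039]  x^+=[-4.6671, -1.8483]  P^+=[1.0822 0.1278; 0.1278 0.3963]
step 3: x^-=[-4.9814, -1.8483]  P^-=[1.3571 0.1962; 0.1962 0.4563]  H_jac=[0.0655 -0.1765]  S=[0.2855]  K=[0.1900; -0.2371]  nu=[-1.8369]  x^+=[-5.3303, -1.4129]  P^+=[1.3468 0.2090; 0.2090 0.4403]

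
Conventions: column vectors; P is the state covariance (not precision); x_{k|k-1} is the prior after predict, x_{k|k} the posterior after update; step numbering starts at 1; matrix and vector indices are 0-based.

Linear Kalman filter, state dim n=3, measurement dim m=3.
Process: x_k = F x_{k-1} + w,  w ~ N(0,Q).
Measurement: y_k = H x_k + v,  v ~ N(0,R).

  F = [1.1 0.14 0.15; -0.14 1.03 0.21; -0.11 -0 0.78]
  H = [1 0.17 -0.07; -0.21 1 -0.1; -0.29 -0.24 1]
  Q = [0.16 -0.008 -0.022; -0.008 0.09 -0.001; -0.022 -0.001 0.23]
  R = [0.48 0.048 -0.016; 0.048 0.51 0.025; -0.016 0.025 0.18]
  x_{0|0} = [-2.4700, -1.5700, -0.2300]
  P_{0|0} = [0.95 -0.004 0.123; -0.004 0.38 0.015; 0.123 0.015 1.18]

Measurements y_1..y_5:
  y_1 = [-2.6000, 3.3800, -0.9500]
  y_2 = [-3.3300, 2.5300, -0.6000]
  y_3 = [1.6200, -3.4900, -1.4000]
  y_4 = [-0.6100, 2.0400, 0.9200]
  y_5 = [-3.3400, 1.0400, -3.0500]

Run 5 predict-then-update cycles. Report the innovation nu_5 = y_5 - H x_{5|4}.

step 1: x^-=[-2.9713, -1.3196, 0.0923]  P^-=[1.3835 -0.0382 0.1063; -0.0382 0.5642 0.2031; 0.1063 0.2031 0.9383]  S=[1.8517 -0.2036 -0.3484; -0.2036 1.1245 0.0779; -0.3484 0.0779 1.1027]  K=[0.7170 -0.1705 -0.0205; 0.0910 0.5028 0.0647; 0.2048 0.0562 0.8395]  nu=[0.6021, 4.0849, -2.2207]  x^+=[-3.1907, 0.6454, -1.4189]  P^+=[0.3378 0.0263 0.0849; 0.0263 0.2776 0.0970; 0.0849 0.0970 0.1971]
step 2: x^-=[-3.6322, 0.8135, -0.7558]  P^-=[0.6188 0.0512 0.0418; 0.0512 0.4293 0.1002; 0.0418 0.1002 0.3395]  S=[1.1220 0.0305 -0.1902; 0.0305 0.9301 0.0085; -0.1902 0.0085 0.5310]  K=[0.5450 -0.1062 -0.0855; 0.0913 0.4362 -0.0075; 0.1347 0.0518 0.6186]  nu=[0.1110, 0.8781, -0.7023]  x^+=[-3.6050, 1.2120, -1.1298]  P^+=[0.2567 0.0292 0.0547; 0.0292 0.2402 0.0742; 0.0547 0.0742 0.1442]
step 3: x^-=[-3.9652, 1.5158, -0.4847]  P^-=[0.5088 0.0493 0.0175; 0.0493 0.3767 0.0757; 0.0175 0.0757 0.3114]  S=[1.0137 0.0469 -0.1830; 0.0469 0.8772 -0.0031; -0.1830 -0.0031 0.5163]  K=[0.4953 -0.0944 -0.0998; 0.0835 0.4045 -0.0243; 0.1146 0.0425 0.5991]  nu=[5.2936, -5.8870, -1.7014]  x^+=[-0.6178, -0.3819, -1.1476]  P^+=[0.2335 0.0268 0.0459; 0.0268 0.2219 0.0654; 0.0459 0.0654 0.1361]
step 4: x^-=[-0.9052, -0.5479, -0.8272]  P^-=[0.4760 0.0438 0.0110; 0.0438 0.3538 0.0683; 0.0110 0.0683 0.3077]  S=[0.9795 0.0457 -0.1787; 0.0457 0.8563 -0.0042; -0.1787 -0.0042 0.5151]  K=[0.4786 -0.0929 -0.1018; 0.0782 0.3902 -0.0265; 0.1083 0.0383 0.5973]  nu=[0.3304, 2.3151, 1.3532]  x^+=[-1.0999, 0.3453, 0.1056]  P^+=[0.2257 0.0247 0.0431; 0.0247 0.2135 0.0621; 0.0431 0.0621 0.1342]
step 5: x^-=[-1.1457, 0.5319, 0.2034]  P^-=[0.4648 0.0403 0.0091; 0.0403 0.3440 0.0659; 0.0091 0.0659 0.3070]  S=[0.9671 0.0434 -0.1764; 0.0434 0.8479 -0.0038; -0.1764 -0.0038 0.5146]  K=[0.4726 -0.0933 -0.1018; 0.0753 0.3840 -0.0265; 0.1060 0.0365 0.5973]  nu=[-2.2705, 0.2879, -3.4580]  x^+=[-1.8937, 0.5631, -2.0923]  P^+=[0.2229 0.0236 0.0421; 0.0236 0.2099 0.0608; 0.0421 0.0608 0.1335]

innov = [-2.2705, 0.2879, -3.4580]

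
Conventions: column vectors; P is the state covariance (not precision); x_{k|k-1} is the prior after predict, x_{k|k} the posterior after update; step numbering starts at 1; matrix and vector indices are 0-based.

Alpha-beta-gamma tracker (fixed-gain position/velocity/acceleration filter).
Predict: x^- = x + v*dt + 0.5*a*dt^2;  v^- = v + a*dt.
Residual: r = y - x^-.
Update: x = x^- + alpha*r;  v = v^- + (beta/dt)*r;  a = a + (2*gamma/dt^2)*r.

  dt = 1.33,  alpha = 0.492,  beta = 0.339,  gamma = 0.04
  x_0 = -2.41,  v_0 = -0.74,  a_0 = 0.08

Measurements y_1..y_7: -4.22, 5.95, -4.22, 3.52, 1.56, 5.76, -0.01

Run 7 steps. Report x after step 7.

x_post = 3.9455

step 1: x_pred=-3.3234  r=-0.8966  x^+=-3.7645  v^+=-0.8621  a^+=0.0395
step 2: x_pred=-4.8763  r=10.8263  x^+=0.4503  v^+=1.9498  a^+=0.5291
step 3: x_pred=3.5115  r=-7.7315  x^+=-0.2924  v^+=0.6829  a^+=0.1794
step 4: x_pred=0.7745  r=2.7455  x^+=2.1253  v^+=1.6213  a^+=0.3036
step 5: x_pred=4.5501  r=-2.9901  x^+=3.0790  v^+=1.2629  a^+=0.1684
step 6: x_pred=4.9075  r=0.8525  x^+=5.3270  v^+=1.7041  a^+=0.2069
step 7: x_pred=7.7764  r=-7.7864  x^+=3.9455  v^+=-0.0054  a^+=-0.1452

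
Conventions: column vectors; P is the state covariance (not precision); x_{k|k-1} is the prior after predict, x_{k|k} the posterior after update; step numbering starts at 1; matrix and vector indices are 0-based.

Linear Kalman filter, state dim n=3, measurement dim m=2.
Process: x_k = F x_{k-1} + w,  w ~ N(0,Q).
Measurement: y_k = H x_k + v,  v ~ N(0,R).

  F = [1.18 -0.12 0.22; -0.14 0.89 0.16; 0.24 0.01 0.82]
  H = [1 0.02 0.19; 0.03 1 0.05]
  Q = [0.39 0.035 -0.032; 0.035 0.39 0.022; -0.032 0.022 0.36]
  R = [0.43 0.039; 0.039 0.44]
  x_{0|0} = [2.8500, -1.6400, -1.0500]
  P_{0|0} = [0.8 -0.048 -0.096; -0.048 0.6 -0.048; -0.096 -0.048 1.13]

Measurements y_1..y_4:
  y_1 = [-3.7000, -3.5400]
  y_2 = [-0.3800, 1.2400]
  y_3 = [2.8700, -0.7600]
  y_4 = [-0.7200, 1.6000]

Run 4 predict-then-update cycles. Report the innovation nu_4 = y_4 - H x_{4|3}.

step 1: x^-=[3.3288, -2.0266, -0.1934]  P^-=[1.5335 -0.1963 0.3052; -0.1963 0.9125 0.1108; 0.3052 0.1108 1.1271]  S=[2.1135 -0.0443; -0.0443 1.3569]  K=[0.7496 -0.0751; -0.0602 0.6702; 0.2497 0.1381]  nu=[-6.9515, -1.6036]  x^+=[-1.7616, -2.6826, -2.1503]  P^+=[0.3334 -0.0102 -0.0725; -0.0102 0.2917 0.0240; -0.0725 0.0240 0.9726]
step 2: x^-=[-2.2298, -2.4850, -2.2128]  P^-=[0.8694 -0.0350 0.1614; -0.0350 0.6651 0.1620; 0.1614 0.1620 1.0050]  S=[1.3971 0.0928; 0.0928 1.1230]  K=[0.6473 -0.0543; -0.0335 0.6013; 0.2430 0.1732]  nu=[2.3199, 3.9025]  x^+=[-0.9398, -0.2160, -0.9732]  P^+=[0.2872 -0.0044 -0.0570; -0.0044 0.2612 0.0433; -0.0570 0.0433 0.8810]
step 3: x^-=[-1.2972, -0.2164, -1.0257]  P^-=[0.8056 -0.0154 0.1457; -0.0154 0.6411 0.1654; 0.1457 0.1654 0.9472]  S=[1.3260 0.1093; 0.1093 1.1002]  K=[0.6321 -0.0482; -0.0271 0.5925; 0.2337 0.1741]  nu=[4.3664, -0.4534]  x^+=[1.4848, -0.6032, -0.0842]  P^+=[0.2798 -0.0024 -0.0518; -0.0024 0.2574 0.0457; -0.0518 0.0457 0.8325]
step 4: x^-=[1.8059, -0.7582, 0.2813]  P^-=[0.7950 -0.0121 0.1399; -0.0121 0.6366 0.1610; 0.1399 0.1610 0.9163]  S=[1.3122 0.1108; 0.1108 1.0954]  K=[0.6298 -0.0465; -0.0260 0.5908; 0.2274 0.1696]  nu=[-2.5642, 2.2900]  x^+=[0.0844, 0.6615, 0.0865]  P^+=[0.2786 -0.0018 -0.0501; -0.0018 0.2568 0.0446; -0.0501 0.0446 0.8084]

innov = [-2.5642, 2.2900]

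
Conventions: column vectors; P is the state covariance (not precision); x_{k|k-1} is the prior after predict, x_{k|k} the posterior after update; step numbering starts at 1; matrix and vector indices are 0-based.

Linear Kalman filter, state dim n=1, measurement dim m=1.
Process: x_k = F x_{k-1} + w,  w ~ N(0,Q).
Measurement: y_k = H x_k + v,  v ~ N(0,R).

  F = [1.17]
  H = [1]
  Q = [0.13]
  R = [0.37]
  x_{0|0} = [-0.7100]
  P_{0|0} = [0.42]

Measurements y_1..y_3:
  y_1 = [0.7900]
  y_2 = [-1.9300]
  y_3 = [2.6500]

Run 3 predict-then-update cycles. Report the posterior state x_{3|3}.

step 1: x^-=[-0.8307]  P^-=[0.7049]  S=[1.0749]  K=[0.6558]  nu=[1.6207]  x^+=[0.2321]  P^+=[0.2426]
step 2: x^-=[0.2716]  P^-=[0.4622]  S=[0.8322]  K=[0.5554]  nu=[-2.2016]  x^+=[-0.9511]  P^+=[0.2055]
step 3: x^-=[-1.1128]  P^-=[0.4113]  S=[0.7813]  K=[0.5264]  nu=[3.7628]  x^+=[0.8680]  P^+=[0.1948]

x_post = [0.8680]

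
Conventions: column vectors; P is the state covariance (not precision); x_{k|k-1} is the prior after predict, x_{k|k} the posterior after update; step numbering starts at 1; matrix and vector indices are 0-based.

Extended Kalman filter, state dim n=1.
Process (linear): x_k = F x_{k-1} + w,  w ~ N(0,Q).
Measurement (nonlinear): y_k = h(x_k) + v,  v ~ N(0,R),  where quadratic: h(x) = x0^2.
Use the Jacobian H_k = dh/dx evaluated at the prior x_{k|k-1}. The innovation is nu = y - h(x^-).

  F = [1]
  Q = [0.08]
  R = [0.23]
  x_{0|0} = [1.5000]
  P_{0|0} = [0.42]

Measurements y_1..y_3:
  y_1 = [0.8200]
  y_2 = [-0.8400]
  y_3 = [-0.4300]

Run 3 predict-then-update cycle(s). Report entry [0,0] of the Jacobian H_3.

H_jac[0,0] = 0.8630

step 1: x^-=[1.5000]  P^-=[0.5000]  H_jac=[3.0000]  S=[4.7300]  K=[0.3171]  nu=[-1.4300]  x^+=[1.0465]  P^+=[0.0243]
step 2: x^-=[1.0465]  P^-=[0.1043]  H_jac=[2.0930]  S=[0.6870]  K=[0.3178]  nu=[-1.9352]  x^+=[0.4315]  P^+=[0.0349]
step 3: x^-=[0.4315]  P^-=[0.1149]  H_jac=[0.8630]  S=[0.3156]  K=[0.3143]  nu=[-0.6162]  x^+=[0.2378]  P^+=[0.0838]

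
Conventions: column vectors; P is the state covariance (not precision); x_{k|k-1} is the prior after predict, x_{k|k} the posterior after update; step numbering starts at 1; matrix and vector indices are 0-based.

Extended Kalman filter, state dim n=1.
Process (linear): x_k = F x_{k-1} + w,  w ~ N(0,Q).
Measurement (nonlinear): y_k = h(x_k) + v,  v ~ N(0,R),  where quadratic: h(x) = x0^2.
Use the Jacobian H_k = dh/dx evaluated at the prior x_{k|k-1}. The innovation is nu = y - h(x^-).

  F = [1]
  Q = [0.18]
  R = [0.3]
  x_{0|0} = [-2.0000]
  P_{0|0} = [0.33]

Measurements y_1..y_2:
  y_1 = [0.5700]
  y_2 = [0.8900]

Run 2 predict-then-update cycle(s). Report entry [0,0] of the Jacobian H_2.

step 1: x^-=[-2.0000]  P^-=[0.5100]  H_jac=[-4.0000]  S=[8.4600]  K=[-0.2411]  nu=[-3.4300]  x^+=[-1.1729]  P^+=[0.0181]
step 2: x^-=[-1.1729]  P^-=[0.1981]  H_jac=[-2.3458]  S=[1.3900]  K=[-0.3343]  nu=[-0.4857]  x^+=[-1.0105]  P^+=[0.0428]

H_jac[0,0] = -2.3458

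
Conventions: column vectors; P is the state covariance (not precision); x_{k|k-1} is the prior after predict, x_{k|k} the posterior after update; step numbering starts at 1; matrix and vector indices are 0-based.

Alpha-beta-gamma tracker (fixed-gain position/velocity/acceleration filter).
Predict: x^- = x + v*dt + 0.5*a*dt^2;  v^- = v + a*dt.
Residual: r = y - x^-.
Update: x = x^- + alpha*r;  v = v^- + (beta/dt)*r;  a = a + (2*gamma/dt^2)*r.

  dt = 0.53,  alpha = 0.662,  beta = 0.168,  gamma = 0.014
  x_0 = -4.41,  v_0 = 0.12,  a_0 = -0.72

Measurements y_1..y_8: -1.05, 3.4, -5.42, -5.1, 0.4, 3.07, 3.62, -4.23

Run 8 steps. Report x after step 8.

x_post = -1.4186

step 1: x_pred=-4.4475  r=3.3975  x^+=-2.1984  v^+=0.8154  a^+=-0.3813
step 2: x_pred=-1.8198  r=5.2198  x^+=1.6357  v^+=2.2678  a^+=0.1390
step 3: x_pred=2.8572  r=-8.2772  x^+=-2.6223  v^+=-0.2822  a^+=-0.6861
step 4: x_pred=-2.8683  r=-2.2317  x^+=-4.3457  v^+=-1.3533  a^+=-0.9086
step 5: x_pred=-5.1905  r=5.5905  x^+=-1.4896  v^+=-0.0627  a^+=-0.3513
step 6: x_pred=-1.5722  r=4.6422  x^+=1.5009  v^+=1.2226  a^+=0.1114
step 7: x_pred=2.1646  r=1.4554  x^+=3.1281  v^+=1.7430  a^+=0.2565
step 8: x_pred=4.0879  r=-8.3179  x^+=-1.4186  v^+=-0.7577  a^+=-0.5726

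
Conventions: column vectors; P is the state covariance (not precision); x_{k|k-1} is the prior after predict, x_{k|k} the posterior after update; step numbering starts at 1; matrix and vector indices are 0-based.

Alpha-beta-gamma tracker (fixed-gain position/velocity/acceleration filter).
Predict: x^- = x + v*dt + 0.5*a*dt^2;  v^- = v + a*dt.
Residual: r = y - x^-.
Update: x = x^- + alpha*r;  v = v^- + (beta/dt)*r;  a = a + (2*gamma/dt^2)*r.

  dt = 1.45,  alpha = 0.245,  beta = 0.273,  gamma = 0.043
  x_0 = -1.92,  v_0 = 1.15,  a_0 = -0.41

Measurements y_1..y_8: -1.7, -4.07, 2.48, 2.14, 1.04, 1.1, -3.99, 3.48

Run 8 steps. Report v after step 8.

v_post = 0.5828

step 1: x_pred=-0.6835  r=-1.0165  x^+=-0.9326  v^+=0.3641  a^+=-0.4516
step 2: x_pred=-0.8793  r=-3.1907  x^+=-1.6610  v^+=-0.8914  a^+=-0.5821
step 3: x_pred=-3.5655  r=6.0455  x^+=-2.0843  v^+=-0.5972  a^+=-0.3348
step 4: x_pred=-3.3023  r=5.4423  x^+=-1.9689  v^+=-0.0580  a^+=-0.1122
step 5: x_pred=-2.1710  r=3.2110  x^+=-1.3843  v^+=0.3838  a^+=0.0191
step 6: x_pred=-0.8076  r=1.9076  x^+=-0.3403  v^+=0.7707  a^+=0.0972
step 7: x_pred=0.8795  r=-4.8695  x^+=-0.3135  v^+=-0.0052  a^+=-0.1020
step 8: x_pred=-0.4283  r=3.9083  x^+=0.5293  v^+=0.5828  a^+=0.0579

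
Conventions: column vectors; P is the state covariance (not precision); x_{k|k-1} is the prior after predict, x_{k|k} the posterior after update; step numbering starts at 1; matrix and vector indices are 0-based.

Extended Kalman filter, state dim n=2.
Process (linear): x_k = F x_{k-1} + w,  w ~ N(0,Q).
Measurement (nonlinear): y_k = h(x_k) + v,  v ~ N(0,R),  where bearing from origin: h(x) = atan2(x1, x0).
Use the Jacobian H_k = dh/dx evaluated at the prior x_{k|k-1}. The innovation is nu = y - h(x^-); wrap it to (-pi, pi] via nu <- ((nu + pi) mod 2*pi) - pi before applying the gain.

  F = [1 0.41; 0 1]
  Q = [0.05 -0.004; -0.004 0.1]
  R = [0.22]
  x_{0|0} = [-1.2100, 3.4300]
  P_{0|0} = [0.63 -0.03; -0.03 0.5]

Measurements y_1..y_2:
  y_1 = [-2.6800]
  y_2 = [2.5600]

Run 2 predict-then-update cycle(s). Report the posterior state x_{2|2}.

step 1: x^-=[0.1963, 3.4300]  P^-=[0.7395 0.1710; 0.1710 0.6000]  H_jac=[-0.2906 0.0166]  S=[0.2810]  K=[-0.7547; -0.1413]  nu=[2.0896]  x^+=[-1.3807, 3.1346]  P^+=[0.5794 0.1410; 0.1410 0.5944]
step 2: x^-=[-0.0955, 3.1346]  P^-=[0.8450 0.3807; 0.3807 0.6944]  H_jac=[-0.3187 -0.0097]  S=[0.3083]  K=[-0.8857; -0.4155]  nu=[0.9588]  x^+=[-0.9446, 2.7363]  P^+=[0.6032 0.2673; 0.2673 0.6412]

x_post = [-0.9446, 2.7363]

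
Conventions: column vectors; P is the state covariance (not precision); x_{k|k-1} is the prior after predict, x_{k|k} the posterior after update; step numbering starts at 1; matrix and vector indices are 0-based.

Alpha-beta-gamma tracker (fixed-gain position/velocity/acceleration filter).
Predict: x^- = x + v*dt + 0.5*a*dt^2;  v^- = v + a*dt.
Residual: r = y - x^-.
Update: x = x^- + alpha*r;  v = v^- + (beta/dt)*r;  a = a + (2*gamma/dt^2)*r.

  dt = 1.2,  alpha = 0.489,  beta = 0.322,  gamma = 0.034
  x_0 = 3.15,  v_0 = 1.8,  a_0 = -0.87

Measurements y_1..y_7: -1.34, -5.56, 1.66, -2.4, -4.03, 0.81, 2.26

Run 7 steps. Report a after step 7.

a_post = 0.2969

step 1: x_pred=4.6836  r=-6.0236  x^+=1.7381  v^+=-0.8603  a^+=-1.1544
step 2: x_pred=-0.1255  r=-5.4345  x^+=-2.7830  v^+=-3.7039  a^+=-1.4111
step 3: x_pred=-8.2437  r=9.9037  x^+=-3.4008  v^+=-2.7397  a^+=-0.9434
step 4: x_pred=-7.3677  r=4.9677  x^+=-4.9385  v^+=-2.5388  a^+=-0.7088
step 5: x_pred=-8.4954  r=4.4654  x^+=-6.3118  v^+=-2.1912  a^+=-0.4980
step 6: x_pred=-9.2998  r=10.1098  x^+=-4.3561  v^+=-0.0759  a^+=-0.0205
step 7: x_pred=-4.4620  r=6.7220  x^+=-1.1749  v^+=1.7032  a^+=0.2969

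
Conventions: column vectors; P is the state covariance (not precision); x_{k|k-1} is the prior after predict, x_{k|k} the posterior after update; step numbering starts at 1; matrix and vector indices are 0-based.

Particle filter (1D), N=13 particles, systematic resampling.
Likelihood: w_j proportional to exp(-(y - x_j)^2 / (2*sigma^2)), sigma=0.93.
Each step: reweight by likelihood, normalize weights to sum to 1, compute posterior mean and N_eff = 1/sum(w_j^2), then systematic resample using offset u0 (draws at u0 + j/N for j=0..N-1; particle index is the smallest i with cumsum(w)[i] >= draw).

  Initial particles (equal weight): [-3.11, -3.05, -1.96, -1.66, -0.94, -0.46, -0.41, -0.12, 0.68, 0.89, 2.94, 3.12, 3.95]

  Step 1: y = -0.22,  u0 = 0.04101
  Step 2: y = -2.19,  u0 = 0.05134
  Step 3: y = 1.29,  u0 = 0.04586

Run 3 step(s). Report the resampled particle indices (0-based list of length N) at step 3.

resampled_idx = [4, 6, 8, 8, 9, 9, 10, 10, 11, 11, 12, 12, 12]

step 1: w=[0.0015, 0.0018, 0.0328, 0.0569, 0.1399, 0.1826, 0.1849, 0.1877, 0.1182, 0.0926, 0.0006, 0.0003, 0.0000]  mean=-0.3175  Neff=6.7007  idx=[3, 4, 4, 5, 5, 6, 6, 6, 7, 7, 8, 8, 9]
step 2: w=[0.3166, 0.1509, 0.1509, 0.0660, 0.0660, 0.0597, 0.0597, 0.0597, 0.0313, 0.0313, 0.0032, 0.0032, 0.0015]  mean=-0.9453  Neff=5.9808  idx=[0, 0, 0, 0, 1, 1, 2, 2, 3, 4, 6, 7, 9]
step 3: w=[0.0051, 0.0051, 0.0051, 0.0051, 0.0439, 0.0439, 0.0439, 0.0439, 0.1325, 0.1325, 0.1463, 0.1463, 0.2465]  mean=-0.4702  Neff=6.8264  idx=[4, 6, 8, 8, 9, 9, 10, 10, 11, 11, 12, 12, 12]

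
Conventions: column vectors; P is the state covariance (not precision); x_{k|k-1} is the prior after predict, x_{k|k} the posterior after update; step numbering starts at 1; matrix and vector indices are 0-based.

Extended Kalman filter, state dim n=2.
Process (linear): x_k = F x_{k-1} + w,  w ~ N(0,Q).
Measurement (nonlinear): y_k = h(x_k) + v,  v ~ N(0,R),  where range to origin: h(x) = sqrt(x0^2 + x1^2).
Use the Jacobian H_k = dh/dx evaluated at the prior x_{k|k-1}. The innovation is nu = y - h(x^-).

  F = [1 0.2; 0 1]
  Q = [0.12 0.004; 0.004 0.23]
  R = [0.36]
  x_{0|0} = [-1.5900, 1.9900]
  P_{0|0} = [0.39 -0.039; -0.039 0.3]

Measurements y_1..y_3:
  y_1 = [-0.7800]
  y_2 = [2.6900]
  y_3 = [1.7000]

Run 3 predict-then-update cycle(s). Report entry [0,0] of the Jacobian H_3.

H_jac[0,0] = -0.2986

step 1: x^-=[-1.1920, 1.9900]  P^-=[0.5064 0.0250; 0.0250 0.5300]  H_jac=[-0.5139 0.8579]  S=[0.8617]  K=[-0.2771; 0.5127]  nu=[-3.0997]  x^+=[-0.3331, 0.4007]  P^+=[0.4402 0.1474; 0.1474 0.3035]
step 2: x^-=[-0.2530, 0.4007]  P^-=[0.6313 0.2121; 0.2121 0.5335]  H_jac=[-0.5338 0.8456]  S=[0.7299]  K=[-0.2160; 0.4629]  nu=[2.2161]  x^+=[-0.7317, 1.4266]  P^+=[0.5973 0.2851; 0.2851 0.3771]
step 3: x^-=[-0.4464, 1.4266]  P^-=[0.8464 0.3645; 0.3645 0.6071]  H_jac=[-0.2986 0.9544]  S=[0.7806]  K=[0.1219; 0.6027]  nu=[0.2052]  x^+=[-0.4214, 1.5503]  P^+=[0.8348 0.3072; 0.3072 0.3235]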